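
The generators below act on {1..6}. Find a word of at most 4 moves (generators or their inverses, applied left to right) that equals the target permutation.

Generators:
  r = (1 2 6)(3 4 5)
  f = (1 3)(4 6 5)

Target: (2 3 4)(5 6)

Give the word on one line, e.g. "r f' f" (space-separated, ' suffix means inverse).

r' r' f' r'

  after r': (1 6 2)(3 5 4)
  after r': (1 2 6)(3 4 5)
  after f': (1 2 4 6 3 5)
  after r': (2 3 4)(5 6)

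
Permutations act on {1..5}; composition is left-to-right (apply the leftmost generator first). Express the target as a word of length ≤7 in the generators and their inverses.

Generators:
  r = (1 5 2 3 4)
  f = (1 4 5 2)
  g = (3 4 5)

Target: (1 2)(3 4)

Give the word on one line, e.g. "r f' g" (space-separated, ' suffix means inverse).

  after r: (1 5 2 3 4)
  after f': (1 4 2 3)
  after f': (2 3)(4 5)
  after r: (1 5)(2 4)
  after r: (1 2)(3 4)

r f' f' r r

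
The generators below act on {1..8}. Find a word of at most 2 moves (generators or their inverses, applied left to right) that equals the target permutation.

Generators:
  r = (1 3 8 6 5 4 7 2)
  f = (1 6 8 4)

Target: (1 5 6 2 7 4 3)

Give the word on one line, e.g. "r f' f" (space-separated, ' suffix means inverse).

  after f': (1 4 8 6)
  after r': (1 5 6 2 7 4 3)

f' r'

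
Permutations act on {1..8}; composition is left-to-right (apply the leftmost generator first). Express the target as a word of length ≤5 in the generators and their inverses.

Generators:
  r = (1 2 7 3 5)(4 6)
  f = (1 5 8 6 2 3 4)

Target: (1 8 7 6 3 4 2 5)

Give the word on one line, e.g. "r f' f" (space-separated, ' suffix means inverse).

r f' f' r r

  after r: (1 2 7 3 5)(4 6)
  after f': (1 6 3)(2 7)(4 8 5)
  after f': (1 8)(2 7 6)(3 4 5)
  after r: (1 8 2 3 6 7 4)
  after r: (1 8 7 6 3 4 2 5)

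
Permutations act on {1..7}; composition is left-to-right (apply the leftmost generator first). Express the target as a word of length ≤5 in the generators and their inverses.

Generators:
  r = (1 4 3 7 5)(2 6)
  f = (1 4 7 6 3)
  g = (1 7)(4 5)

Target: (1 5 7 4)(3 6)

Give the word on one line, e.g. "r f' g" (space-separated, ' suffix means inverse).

  after f': (1 3 6 7 4)
  after g: (1 3 6)(4 7 5)
  after r: (1 7)(2 6 4 5 3)
  after r: (1 5 7 4)(3 6)

f' g r r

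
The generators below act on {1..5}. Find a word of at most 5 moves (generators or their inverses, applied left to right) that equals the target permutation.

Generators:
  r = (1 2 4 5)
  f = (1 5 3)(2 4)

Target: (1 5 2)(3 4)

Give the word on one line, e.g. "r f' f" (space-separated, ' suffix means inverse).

  after f: (1 5 3)(2 4)
  after r': (1 4)(3 5)
  after f': (1 2 4 3)
  after r': (3 5 4)
  after r': (1 5 2)(3 4)

f r' f' r' r'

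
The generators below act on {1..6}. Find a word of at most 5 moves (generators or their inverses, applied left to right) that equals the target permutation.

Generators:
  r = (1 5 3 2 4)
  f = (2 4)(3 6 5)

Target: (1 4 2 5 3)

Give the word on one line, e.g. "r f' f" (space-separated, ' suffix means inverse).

  after f: (2 4)(3 6 5)
  after f: (3 5 6)
  after r': (1 4 2 3)(5 6)
  after f: (1 2 6 3)
  after f: (1 4 2 5 3)

f f r' f f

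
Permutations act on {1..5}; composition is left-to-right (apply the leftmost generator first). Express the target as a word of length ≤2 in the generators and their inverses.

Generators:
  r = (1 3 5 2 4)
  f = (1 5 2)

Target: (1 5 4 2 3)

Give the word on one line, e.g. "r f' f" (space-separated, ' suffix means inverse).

  after f': (1 2 5)
  after r': (1 5 4 2 3)

f' r'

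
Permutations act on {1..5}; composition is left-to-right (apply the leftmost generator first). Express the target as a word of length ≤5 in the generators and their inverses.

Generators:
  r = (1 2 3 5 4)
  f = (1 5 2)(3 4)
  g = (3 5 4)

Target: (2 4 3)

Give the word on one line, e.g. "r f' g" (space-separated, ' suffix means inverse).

  after g: (3 5 4)
  after r': (1 4 2)
  after f: (1 3 4)(2 5)
  after r': (1 2 3 5)
  after f: (2 4 3)

g r' f r' f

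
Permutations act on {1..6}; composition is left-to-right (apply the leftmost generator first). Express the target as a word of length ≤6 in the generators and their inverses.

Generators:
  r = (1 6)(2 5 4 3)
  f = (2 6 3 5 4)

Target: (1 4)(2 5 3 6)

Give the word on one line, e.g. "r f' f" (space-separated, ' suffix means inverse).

  after f': (2 4 5 3 6)
  after r': (1 6 3)(2 5 4)
  after f: (1 3)(2 4 6 5)
  after r': (1 4)(2 5 3 6)

f' r' f r'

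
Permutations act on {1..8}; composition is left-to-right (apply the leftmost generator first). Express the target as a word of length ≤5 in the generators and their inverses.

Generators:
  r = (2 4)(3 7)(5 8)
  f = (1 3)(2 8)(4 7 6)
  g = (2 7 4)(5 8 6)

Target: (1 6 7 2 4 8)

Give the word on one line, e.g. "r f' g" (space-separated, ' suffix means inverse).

f g r' f

  after f: (1 3)(2 8)(4 7 6)
  after g: (1 3)(2 6)(5 8 7)
  after r': (1 7 8 3)(2 6 4)
  after f: (1 6 7 2 4 8)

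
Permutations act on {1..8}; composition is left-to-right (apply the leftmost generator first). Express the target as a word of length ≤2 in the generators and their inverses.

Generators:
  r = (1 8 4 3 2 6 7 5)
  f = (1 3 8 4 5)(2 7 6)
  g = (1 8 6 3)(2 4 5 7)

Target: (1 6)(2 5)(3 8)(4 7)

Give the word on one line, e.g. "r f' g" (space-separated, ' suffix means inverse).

  after g': (1 3 6 8)(2 7 5 4)
  after g': (1 6)(2 5)(3 8)(4 7)

g' g'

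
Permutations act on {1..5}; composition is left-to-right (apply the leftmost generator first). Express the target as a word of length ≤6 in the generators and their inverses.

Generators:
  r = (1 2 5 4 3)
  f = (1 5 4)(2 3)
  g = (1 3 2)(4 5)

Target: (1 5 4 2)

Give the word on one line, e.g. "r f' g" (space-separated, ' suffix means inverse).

r' r' f' g' g'

  after r': (1 3 4 5 2)
  after r': (1 4 2 3 5)
  after f': (1 5 4 3)
  after g': (1 4)(2 3)
  after g': (1 5 4 2)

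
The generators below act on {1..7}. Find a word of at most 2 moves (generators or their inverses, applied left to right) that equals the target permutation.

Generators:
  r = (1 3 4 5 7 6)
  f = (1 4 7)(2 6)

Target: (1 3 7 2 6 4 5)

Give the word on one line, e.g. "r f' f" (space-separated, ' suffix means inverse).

r f

  after r: (1 3 4 5 7 6)
  after f: (1 3 7 2 6 4 5)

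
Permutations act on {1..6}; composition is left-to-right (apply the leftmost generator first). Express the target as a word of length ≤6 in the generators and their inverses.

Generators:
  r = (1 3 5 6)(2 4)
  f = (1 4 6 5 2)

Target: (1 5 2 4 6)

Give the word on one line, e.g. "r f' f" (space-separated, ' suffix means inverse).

  after r': (1 6 5 3)(2 4)
  after f: (1 5 3 4)(2 6)
  after r': (1 3 2 5)(4 6)
  after f: (1 3)(4 5)
  after r: (1 5 2 4 6)

r' f r' f r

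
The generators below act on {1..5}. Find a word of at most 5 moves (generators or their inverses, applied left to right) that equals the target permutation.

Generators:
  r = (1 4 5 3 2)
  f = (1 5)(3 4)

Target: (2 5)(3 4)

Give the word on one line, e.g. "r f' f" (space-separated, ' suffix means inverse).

r' f r

  after r': (1 2 3 5 4)
  after f: (1 2 4 5 3)
  after r: (2 5)(3 4)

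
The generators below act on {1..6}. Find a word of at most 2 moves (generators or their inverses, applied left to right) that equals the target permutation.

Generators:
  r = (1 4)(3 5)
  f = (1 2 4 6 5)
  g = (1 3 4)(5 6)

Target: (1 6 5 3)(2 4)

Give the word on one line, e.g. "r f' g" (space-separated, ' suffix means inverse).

r f

  after r: (1 4)(3 5)
  after f: (1 6 5 3)(2 4)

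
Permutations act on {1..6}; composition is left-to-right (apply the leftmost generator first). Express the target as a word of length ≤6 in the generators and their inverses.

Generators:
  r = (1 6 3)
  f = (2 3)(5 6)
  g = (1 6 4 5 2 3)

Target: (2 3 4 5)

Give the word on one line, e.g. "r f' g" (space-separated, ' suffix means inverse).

r r g f f

  after r: (1 6 3)
  after r: (1 3 6)
  after g: (2 3 4 5)
  after f: (3 4 6 5)
  after f: (2 3 4 5)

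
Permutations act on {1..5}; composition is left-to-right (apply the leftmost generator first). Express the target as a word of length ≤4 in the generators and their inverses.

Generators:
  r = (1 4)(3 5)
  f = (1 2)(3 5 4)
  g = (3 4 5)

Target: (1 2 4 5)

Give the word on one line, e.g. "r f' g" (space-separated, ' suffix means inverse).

f r

  after f: (1 2)(3 5 4)
  after r: (1 2 4 5)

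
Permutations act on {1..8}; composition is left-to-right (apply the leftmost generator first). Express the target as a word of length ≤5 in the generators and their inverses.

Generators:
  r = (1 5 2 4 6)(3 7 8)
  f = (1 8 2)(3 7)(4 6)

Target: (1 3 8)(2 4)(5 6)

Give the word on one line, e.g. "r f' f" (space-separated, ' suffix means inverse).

f r' r'

  after f: (1 8 2)(3 7)(4 6)
  after r': (1 7 8 5)(2 6)
  after r': (1 3 8)(2 4)(5 6)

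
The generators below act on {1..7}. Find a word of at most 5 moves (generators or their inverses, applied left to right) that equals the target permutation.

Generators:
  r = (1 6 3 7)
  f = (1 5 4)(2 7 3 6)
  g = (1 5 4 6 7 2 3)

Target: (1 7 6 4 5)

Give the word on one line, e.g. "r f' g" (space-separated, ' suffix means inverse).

r' f' r f' g

  after r': (1 7 3 6)
  after f': (1 2 6 4 5)
  after r: (1 2 3 7)(4 5 6)
  after f': (1 6 5 3 2 7 4)
  after g: (1 7 6 4 5)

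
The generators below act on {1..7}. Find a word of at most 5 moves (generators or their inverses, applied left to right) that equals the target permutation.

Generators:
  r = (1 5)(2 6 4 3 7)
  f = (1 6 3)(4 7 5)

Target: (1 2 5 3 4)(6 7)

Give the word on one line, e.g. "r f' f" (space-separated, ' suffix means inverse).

f r' f' f'

  after f: (1 6 3)(4 7 5)
  after r': (1 2 7)(3 5 6 4)
  after f': (1 2 4 6 5)(3 7)
  after f': (1 2 5 3 4)(6 7)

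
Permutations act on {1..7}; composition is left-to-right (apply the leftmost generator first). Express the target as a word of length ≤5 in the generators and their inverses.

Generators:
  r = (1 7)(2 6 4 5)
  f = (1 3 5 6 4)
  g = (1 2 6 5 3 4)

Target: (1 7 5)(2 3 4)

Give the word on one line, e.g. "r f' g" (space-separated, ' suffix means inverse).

  after r: (1 7)(2 6 4 5)
  after g': (1 7 4 6 3 5)
  after g': (1 7 3 6 5 4 2)
  after f: (1 7 5)(2 3 4)

r g' g' f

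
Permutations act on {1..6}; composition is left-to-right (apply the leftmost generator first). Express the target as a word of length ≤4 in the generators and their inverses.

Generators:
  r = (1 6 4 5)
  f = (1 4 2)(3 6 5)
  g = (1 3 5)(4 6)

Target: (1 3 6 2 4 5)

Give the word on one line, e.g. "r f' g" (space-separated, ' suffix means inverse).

  after r': (1 5 4 6)
  after f': (1 6 2 4 3 5)
  after r': (2 6)(3 4)
  after g: (1 3 6 2 4 5)

r' f' r' g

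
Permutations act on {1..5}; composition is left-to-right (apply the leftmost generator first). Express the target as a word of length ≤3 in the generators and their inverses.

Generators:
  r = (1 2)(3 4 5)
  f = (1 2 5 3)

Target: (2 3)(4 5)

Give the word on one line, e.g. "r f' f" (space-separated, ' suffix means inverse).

  after f: (1 2 5 3)
  after r: (2 3)(4 5)

f r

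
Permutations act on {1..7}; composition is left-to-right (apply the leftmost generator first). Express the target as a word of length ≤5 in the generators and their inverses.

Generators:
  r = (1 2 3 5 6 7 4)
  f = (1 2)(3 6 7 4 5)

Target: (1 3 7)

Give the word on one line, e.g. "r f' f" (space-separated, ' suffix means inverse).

  after r': (1 4 7 6 5 3 2)
  after f': (1 7 3)(4 6)
  after r': (1 6 7 2)(3 4 5)
  after f': (1 3 7)

r' f' r' f'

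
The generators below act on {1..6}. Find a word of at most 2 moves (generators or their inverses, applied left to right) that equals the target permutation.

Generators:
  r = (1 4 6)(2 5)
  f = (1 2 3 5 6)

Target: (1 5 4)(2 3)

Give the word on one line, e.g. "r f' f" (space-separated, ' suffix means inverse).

f r'

  after f: (1 2 3 5 6)
  after r': (1 5 4)(2 3)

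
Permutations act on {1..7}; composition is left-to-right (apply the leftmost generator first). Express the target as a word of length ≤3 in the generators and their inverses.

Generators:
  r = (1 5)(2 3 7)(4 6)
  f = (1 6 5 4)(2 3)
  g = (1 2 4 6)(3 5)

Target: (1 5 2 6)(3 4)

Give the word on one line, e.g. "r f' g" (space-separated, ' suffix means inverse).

  after g': (1 6 4 2)(3 5)
  after f: (1 5 2 6)(3 4)

g' f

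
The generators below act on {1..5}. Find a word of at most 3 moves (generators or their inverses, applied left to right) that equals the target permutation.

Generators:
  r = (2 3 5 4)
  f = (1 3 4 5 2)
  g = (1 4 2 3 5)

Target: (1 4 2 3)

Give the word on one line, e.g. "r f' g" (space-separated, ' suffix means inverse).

f' r'

  after f': (1 2 5 4 3)
  after r': (1 4 2 3)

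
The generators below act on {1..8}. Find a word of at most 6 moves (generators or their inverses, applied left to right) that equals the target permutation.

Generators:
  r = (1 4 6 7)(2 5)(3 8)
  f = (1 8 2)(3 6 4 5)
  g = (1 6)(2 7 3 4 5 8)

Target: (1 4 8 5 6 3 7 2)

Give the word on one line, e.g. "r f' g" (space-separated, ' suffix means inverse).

r f' f' g

  after r: (1 4 6 7)(2 5)(3 8)
  after f': (1 6 7 2 4 3)(5 8)
  after f': (1 3 2 6 7 8 4 5)
  after g: (1 4 8 5 6 3 7 2)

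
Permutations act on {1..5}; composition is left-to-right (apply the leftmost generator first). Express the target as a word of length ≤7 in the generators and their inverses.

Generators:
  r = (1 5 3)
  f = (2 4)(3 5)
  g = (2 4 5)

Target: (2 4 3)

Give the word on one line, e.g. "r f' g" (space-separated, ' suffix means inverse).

  after g: (2 4 5)
  after r': (1 3 5 2 4)
  after g': (1 3 4)
  after r: (3 4 5)
  after f': (2 4 3)

g r' g' r f'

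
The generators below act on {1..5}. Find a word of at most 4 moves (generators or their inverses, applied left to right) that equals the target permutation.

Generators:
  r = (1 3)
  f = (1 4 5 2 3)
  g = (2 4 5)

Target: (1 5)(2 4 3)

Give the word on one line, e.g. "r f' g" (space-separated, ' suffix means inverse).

r f' f'

  after r: (1 3)
  after f': (1 2 5 4)
  after f': (1 5)(2 4 3)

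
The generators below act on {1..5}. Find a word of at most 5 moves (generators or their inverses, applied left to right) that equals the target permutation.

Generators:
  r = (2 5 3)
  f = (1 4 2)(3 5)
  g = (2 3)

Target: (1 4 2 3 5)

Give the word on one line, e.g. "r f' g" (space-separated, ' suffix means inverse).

r' g r f

  after r': (2 3 5)
  after g: (3 5)
  after r: (2 5)
  after f: (1 4 2 3 5)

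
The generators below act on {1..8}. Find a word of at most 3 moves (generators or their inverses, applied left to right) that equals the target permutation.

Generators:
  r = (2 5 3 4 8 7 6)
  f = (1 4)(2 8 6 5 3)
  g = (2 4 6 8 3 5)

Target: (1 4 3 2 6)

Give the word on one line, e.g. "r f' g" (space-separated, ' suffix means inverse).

  after g': (2 5 3 8 6 4)
  after f': (1 4 3 2 6)

g' f'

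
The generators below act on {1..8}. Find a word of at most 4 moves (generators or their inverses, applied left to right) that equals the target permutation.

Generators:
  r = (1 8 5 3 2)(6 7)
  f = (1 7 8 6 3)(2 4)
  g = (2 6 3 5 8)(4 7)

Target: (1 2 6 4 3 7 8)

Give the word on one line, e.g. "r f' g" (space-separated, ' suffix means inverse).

  after r: (1 8 5 3 2)(6 7)
  after g: (1 2)(3 6 4 7)
  after f': (1 4)(2 3 8 7 6)
  after f': (1 2 6 4 3 7 8)

r g f' f'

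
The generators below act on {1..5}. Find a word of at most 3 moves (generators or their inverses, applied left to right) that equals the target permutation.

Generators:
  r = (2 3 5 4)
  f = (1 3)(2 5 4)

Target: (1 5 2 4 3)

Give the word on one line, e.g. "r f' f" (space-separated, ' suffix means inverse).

  after f: (1 3)(2 5 4)
  after r: (1 5 2 4 3)

f r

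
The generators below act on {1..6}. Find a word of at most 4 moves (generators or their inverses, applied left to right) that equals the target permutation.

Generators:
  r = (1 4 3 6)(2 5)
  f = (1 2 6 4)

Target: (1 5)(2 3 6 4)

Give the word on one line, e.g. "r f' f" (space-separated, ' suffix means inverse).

  after f: (1 2 6 4)
  after r': (1 5 2 3 4 6)
  after f': (1 5)(2 3 6 4)

f r' f'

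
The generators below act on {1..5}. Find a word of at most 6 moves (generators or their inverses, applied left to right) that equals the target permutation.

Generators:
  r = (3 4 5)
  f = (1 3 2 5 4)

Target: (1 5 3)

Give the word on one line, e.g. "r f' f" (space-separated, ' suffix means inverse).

f f r' f

  after f: (1 3 2 5 4)
  after f: (1 2 4 3 5)
  after r': (1 2 3 4 5)
  after f: (1 5 3)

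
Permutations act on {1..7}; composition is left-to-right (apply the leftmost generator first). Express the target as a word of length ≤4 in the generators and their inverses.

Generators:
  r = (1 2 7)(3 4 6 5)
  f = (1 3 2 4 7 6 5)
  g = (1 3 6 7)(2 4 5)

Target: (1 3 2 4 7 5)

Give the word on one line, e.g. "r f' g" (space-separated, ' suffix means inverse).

  after r: (1 2 7)(3 4 6 5)
  after f': (1 3 2 4 7 5)

r f'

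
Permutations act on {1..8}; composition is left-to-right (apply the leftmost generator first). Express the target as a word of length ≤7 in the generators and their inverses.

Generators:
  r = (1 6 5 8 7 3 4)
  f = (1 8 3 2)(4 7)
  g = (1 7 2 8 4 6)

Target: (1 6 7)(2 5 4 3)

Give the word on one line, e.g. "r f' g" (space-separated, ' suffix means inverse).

r' g' r' r' f

  after r': (1 4 3 7 8 5 6)
  after g': (1 8 5 4 3)(2 7)
  after r': (1 5 3 4 7 2 8 6)
  after r': (1 6 4 8)(2 5 7)
  after f: (1 6 7)(2 5 4 3)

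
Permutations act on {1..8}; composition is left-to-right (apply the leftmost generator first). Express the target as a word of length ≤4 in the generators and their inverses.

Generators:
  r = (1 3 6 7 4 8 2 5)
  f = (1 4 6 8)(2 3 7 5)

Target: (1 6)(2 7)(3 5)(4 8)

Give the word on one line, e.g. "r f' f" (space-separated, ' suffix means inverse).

f' f'

  after f': (1 8 6 4)(2 5 7 3)
  after f': (1 6)(2 7)(3 5)(4 8)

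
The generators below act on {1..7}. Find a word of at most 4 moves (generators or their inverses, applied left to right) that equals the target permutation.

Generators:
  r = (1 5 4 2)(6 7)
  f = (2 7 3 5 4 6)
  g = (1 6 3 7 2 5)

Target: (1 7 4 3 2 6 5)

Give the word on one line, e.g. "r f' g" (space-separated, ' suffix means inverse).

  after r: (1 5 4 2)(6 7)
  after f': (1 3 7 4 6 2)
  after g: (1 7 4 3 2 6 5)

r f' g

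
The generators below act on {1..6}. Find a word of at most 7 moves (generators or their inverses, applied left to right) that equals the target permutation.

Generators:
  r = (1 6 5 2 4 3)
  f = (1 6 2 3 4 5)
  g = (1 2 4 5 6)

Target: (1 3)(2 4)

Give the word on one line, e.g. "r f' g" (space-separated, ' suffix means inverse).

  after f: (1 6 2 3 4 5)
  after f: (1 2 4)(3 5 6)
  after r: (1 4 6)(2 3)
  after f': (1 3 6 5 4)
  after g: (1 3)(2 4)

f f r f' g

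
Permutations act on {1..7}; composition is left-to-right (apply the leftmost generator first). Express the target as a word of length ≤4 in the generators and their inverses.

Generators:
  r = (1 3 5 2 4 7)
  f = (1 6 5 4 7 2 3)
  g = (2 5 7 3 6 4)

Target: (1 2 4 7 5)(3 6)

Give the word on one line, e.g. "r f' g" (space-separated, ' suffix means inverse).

  after f: (1 6 5 4 7 2 3)
  after r: (1 6 2 5 7 4)
  after g: (1 4)(2 7)(3 6 5)
  after r': (1 2 4 7 5)(3 6)

f r g r'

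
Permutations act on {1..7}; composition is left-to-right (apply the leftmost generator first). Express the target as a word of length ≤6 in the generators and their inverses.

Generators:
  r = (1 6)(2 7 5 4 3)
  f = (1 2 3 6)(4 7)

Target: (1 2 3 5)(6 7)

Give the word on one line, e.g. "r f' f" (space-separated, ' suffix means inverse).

  after f': (1 6 3 2)(4 7)
  after r: (2 6)(3 7)(4 5)
  after r: (1 6 7 2)(3 5)
  after f: (3 5 6 4 7)
  after f: (1 2 3 5)(6 7)

f' r r f f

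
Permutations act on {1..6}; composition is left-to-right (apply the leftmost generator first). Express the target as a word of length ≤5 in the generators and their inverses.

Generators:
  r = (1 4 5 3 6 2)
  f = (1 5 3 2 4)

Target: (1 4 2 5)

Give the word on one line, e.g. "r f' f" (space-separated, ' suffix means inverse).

r' f' r r f

  after r': (1 2 6 3 5 4)
  after f': (1 3)(2 6 5)
  after r: (1 6 3 4 5)
  after r: (1 2)(3 5 4)
  after f: (1 4 2 5)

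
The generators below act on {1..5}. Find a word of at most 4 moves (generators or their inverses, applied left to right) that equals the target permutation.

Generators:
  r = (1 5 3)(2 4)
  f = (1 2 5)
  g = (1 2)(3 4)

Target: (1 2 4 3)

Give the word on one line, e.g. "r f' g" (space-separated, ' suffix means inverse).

r f' r r

  after r: (1 5 3)(2 4)
  after f': (1 2 4)(3 5)
  after r: (1 4 5)
  after r: (1 2 4 3)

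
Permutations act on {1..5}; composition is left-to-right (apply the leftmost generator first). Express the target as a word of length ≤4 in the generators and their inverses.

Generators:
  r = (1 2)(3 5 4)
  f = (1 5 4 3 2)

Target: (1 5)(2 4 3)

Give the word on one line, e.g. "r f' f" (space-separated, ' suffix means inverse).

  after r': (1 2)(3 4 5)
  after f: (2 5)
  after f: (1 5)(2 4 3)

r' f f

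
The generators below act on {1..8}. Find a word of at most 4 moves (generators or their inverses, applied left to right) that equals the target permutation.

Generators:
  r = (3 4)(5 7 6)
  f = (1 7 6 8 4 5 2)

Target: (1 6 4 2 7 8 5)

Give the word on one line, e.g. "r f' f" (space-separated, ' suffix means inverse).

  after f: (1 7 6 8 4 5 2)
  after f: (1 6 4 2 7 8 5)

f f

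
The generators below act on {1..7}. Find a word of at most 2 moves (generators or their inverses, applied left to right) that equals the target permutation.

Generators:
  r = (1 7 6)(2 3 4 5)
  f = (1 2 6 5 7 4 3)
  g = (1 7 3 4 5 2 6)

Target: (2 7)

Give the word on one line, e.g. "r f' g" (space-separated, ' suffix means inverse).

r g'

  after r: (1 7 6)(2 3 4 5)
  after g': (2 7)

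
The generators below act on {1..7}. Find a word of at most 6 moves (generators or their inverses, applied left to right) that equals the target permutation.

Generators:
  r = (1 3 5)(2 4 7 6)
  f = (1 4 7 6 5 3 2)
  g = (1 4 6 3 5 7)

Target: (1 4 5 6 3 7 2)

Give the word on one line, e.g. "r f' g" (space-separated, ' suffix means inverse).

g r' g' f g

  after g: (1 4 6 3 5 7)
  after r': (1 2 6)(4 7 5)
  after g': (1 2 4 5)(3 6 7)
  after f: (2 7)(3 5 4)
  after g: (1 4 5 6 3 7 2)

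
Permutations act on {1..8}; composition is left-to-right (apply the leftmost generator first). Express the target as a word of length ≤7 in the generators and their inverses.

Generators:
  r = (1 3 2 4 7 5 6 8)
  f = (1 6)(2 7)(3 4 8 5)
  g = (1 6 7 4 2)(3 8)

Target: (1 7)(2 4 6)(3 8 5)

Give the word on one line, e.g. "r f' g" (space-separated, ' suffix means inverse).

g' r r f' f'

  after g': (1 2 4 7 6)(3 8)
  after r: (1 4 5 6 3)(2 7 8)
  after r: (1 7)(2 5 8 4 6)
  after f': (1 2 8 3 5 4)(6 7)
  after f': (1 7)(2 4 6)(3 8 5)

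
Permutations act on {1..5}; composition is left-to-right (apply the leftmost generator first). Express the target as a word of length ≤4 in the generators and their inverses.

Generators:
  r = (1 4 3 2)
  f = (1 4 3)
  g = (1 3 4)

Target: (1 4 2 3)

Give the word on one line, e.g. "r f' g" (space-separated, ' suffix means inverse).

g g r f'

  after g: (1 3 4)
  after g: (1 4 3)
  after r: (1 3 4 2)
  after f': (1 4 2 3)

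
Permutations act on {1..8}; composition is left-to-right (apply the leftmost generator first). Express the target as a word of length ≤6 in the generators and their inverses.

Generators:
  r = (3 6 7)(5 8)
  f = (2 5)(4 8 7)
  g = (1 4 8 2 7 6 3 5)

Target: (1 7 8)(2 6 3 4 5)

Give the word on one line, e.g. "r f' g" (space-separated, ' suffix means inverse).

  after f': (2 5)(4 7 8)
  after g': (1 5 8)(2 3 6 7 4)
  after r: (1 8)(2 6 3 7 4)
  after f: (1 7 8)(2 6 3 4 5)

f' g' r f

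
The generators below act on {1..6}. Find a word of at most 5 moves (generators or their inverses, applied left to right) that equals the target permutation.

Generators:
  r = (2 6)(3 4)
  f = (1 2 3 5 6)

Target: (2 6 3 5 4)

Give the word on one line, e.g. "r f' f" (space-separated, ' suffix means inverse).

  after f': (1 6 5 3 2)
  after r': (1 2)(3 6 5 4)
  after f': (2 6 3 5 4)

f' r' f'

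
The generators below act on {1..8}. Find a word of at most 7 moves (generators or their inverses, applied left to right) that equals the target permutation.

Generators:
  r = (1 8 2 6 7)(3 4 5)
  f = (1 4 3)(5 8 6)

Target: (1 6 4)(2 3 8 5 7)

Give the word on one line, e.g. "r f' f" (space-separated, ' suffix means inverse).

f r' r' f f

  after f: (1 4 3)(5 8 6)
  after r': (1 3 7 6 4 5)(2 8)
  after r': (1 5 7 2)(3 6)
  after f: (1 8 6)(2 4 3 5 7)
  after f: (1 6 4)(2 3 8 5 7)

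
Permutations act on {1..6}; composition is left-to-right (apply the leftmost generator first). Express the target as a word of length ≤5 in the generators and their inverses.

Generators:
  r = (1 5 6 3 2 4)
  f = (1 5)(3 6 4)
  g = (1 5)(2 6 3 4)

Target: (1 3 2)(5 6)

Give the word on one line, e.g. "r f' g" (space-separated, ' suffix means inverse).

r' f' r

  after r': (1 4 2 3 6 5)
  after f': (1 6)(2 4)
  after r: (1 3 2)(5 6)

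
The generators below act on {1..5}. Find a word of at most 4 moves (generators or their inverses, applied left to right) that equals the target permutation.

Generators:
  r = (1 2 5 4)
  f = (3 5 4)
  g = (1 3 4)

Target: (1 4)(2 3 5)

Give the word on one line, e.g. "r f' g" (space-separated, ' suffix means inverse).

  after g: (1 3 4)
  after r': (1 3 5 2)
  after g: (1 4)(2 3 5)

g r' g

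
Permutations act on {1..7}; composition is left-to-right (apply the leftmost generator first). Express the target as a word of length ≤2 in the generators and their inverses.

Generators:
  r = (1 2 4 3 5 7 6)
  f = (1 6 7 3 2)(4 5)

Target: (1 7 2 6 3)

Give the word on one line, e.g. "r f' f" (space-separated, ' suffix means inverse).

f f

  after f: (1 6 7 3 2)(4 5)
  after f: (1 7 2 6 3)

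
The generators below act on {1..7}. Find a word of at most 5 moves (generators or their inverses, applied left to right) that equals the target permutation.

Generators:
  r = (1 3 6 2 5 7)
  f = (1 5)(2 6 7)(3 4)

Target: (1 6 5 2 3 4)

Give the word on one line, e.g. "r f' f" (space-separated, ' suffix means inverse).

f r' f' f'

  after f: (1 5)(2 6 7)(3 4)
  after r': (1 2 3 4)(5 7 6)
  after f': (1 7 2 4 5 6)
  after f': (1 6 5 2 3 4)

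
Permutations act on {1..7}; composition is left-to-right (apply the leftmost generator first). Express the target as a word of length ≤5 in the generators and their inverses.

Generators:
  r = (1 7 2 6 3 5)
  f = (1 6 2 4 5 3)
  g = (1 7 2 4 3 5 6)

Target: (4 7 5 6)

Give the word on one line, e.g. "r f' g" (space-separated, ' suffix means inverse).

  after r': (1 5 3 6 2 7)
  after g: (1 6 4 3)
  after r': (1 2 7)(3 5)(4 6)
  after f': (1 6 2 7 3 4)
  after g: (4 7 5 6)

r' g r' f' g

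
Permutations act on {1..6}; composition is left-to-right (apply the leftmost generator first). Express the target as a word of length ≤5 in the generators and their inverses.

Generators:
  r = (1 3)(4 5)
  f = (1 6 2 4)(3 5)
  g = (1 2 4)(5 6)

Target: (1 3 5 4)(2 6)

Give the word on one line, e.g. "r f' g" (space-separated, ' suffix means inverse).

g' r f g

  after g': (1 4 2)(5 6)
  after r: (1 5 6 4 2 3)
  after f: (1 3 6)(2 5)
  after g: (1 3 5 4)(2 6)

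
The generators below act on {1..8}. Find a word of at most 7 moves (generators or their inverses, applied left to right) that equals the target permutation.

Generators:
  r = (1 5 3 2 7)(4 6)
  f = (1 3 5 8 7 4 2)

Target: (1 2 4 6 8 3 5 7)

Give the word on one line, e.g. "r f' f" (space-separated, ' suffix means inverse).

  after r': (1 7 2 3 5)(4 6)
  after r': (1 2 5 7 3)
  after r': (1 3 7 5 2)(4 6)
  after f': (3 8 5 4 6 7)
  after f': (1 2 4 6 8 3 5 7)

r' r' r' f' f'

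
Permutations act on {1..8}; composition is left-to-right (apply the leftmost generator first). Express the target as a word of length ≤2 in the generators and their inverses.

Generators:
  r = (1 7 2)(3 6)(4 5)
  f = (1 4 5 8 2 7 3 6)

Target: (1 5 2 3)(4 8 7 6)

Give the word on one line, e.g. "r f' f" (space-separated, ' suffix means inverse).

f f

  after f: (1 4 5 8 2 7 3 6)
  after f: (1 5 2 3)(4 8 7 6)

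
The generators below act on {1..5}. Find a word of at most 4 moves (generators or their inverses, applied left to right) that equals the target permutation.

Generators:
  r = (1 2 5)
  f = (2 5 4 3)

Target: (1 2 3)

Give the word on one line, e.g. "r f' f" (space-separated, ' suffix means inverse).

  after f: (2 5 4 3)
  after r': (1 5 4 3)
  after f': (1 2 3)

f r' f'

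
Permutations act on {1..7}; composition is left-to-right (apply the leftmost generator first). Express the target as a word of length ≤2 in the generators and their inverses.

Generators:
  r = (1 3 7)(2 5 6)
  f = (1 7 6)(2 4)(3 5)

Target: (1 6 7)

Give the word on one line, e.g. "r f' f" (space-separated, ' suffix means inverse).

f f

  after f: (1 7 6)(2 4)(3 5)
  after f: (1 6 7)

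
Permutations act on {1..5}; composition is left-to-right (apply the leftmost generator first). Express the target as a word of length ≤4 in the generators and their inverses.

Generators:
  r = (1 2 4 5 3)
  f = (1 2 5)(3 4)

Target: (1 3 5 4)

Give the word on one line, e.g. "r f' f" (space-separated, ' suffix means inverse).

f' r

  after f': (1 5 2)(3 4)
  after r: (1 3 5 4)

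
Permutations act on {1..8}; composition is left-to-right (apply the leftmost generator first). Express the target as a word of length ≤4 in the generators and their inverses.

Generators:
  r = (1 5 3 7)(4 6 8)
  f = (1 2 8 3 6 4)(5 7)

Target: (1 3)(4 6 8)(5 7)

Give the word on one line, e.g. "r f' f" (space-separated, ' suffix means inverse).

  after r': (1 7 3 5)(4 8 6)
  after r': (1 3)(4 6 8)(5 7)

r' r'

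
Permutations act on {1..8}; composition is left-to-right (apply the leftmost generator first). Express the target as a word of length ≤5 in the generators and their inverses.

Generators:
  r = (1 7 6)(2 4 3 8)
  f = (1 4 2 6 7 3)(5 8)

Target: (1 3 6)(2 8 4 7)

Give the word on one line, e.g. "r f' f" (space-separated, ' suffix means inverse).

r' f f

  after r': (1 6 7)(2 8 3 4)
  after f: (1 7 4 6 3 2 5 8)
  after f: (1 3 6)(2 8 4 7)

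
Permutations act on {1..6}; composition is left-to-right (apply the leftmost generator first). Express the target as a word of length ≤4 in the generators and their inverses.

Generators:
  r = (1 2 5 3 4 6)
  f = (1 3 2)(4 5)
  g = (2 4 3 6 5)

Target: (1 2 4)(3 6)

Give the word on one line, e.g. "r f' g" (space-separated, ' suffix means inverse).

f r' r'

  after f: (1 3 2)(4 5)
  after r': (1 5 3)(2 6 4)
  after r': (1 2 4)(3 6)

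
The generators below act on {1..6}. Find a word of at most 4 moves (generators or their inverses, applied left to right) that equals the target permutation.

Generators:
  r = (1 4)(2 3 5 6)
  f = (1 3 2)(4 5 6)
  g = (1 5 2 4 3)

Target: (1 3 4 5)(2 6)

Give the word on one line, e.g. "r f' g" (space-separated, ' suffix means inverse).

  after r': (1 4)(2 6 5 3)
  after g: (1 3 4 5)(2 6)

r' g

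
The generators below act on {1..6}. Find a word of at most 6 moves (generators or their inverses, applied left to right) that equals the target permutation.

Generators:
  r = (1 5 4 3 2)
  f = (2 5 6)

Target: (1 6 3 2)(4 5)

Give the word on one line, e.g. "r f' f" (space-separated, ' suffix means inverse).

  after r': (1 2 3 4 5)
  after f': (1 6 5)(2 3 4)
  after r': (1 6)(2 4 3 5)
  after r': (1 6 2 5 3)
  after r': (1 6 3 2)(4 5)

r' f' r' r' r'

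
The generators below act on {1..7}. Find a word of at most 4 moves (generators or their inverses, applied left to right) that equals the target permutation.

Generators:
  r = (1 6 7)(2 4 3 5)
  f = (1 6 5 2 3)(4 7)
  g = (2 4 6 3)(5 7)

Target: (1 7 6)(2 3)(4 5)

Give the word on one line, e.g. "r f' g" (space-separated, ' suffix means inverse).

r r

  after r: (1 6 7)(2 4 3 5)
  after r: (1 7 6)(2 3)(4 5)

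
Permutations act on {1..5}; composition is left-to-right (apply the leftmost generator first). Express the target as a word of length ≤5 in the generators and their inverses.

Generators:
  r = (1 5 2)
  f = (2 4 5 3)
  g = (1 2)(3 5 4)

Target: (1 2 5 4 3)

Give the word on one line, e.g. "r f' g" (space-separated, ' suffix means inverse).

r' f' r r f

  after r': (1 2 5)
  after f': (1 3 5)(2 4)
  after r: (1 3 2 4)
  after r: (1 3)(2 4 5)
  after f: (1 2 5 4 3)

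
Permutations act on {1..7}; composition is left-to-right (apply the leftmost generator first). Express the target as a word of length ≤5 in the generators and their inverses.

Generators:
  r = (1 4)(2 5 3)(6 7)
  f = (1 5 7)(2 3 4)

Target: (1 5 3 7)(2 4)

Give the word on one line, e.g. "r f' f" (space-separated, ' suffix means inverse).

  after r: (1 4)(2 5 3)(6 7)
  after r: (2 3 5)
  after f': (1 7 5 4 3)
  after f': (1 5 3 7)(2 4)

r r f' f'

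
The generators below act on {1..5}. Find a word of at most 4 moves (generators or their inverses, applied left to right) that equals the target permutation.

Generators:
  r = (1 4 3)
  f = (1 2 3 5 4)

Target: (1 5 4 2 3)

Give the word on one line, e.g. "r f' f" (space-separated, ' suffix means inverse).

  after r: (1 4 3)
  after r: (1 3 4)
  after f: (1 5 4 2 3)

r r f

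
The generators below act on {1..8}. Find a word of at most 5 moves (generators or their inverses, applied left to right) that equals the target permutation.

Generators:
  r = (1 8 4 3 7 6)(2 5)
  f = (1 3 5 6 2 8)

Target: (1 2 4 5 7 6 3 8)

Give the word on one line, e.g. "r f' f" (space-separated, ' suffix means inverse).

  after r': (1 6 7 3 4 8)(2 5)
  after f': (1 5 6 7)(2 3 4)
  after r': (1 2 4 5 7 6 3 8)

r' f' r'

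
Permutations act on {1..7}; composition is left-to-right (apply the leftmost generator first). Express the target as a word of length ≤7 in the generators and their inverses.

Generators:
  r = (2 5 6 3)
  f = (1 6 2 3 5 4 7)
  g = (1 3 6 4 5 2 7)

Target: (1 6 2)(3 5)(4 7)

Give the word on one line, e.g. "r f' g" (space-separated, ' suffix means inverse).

  after r: (2 5 6 3)
  after g': (1 7 2 4 6)(3 5)
  after r': (1 7 3 2 4 5 6)
  after f: (2 7 5)
  after f: (1 6 2)(3 5)(4 7)

r g' r' f f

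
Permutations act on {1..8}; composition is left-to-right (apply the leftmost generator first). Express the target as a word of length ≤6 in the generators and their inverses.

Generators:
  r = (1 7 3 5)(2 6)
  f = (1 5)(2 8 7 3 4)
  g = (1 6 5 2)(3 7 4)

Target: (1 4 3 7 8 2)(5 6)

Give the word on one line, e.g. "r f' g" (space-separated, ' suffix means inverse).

  after g: (1 6 5 2)(3 7 4)
  after g: (1 5)(2 6)(3 4 7)
  after g: (1 2 5 6)
  after f': (1 4 3 7 8 2)(5 6)

g g g f'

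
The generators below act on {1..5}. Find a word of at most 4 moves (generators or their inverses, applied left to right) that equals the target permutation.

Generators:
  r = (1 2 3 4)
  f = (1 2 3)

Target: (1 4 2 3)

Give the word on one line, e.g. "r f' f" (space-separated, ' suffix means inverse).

r r r f'

  after r: (1 2 3 4)
  after r: (1 3)(2 4)
  after r: (1 4 3 2)
  after f': (1 4 2 3)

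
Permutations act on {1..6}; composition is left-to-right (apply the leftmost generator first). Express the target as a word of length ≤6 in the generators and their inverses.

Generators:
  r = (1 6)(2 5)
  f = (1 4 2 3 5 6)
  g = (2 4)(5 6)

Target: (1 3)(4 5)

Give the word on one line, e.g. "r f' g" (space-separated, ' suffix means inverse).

f' g' f' g

  after f': (1 6 5 3 2 4)
  after g': (1 5 3 4)
  after f': (1 3)(2 4 6 5)
  after g: (1 3)(4 5)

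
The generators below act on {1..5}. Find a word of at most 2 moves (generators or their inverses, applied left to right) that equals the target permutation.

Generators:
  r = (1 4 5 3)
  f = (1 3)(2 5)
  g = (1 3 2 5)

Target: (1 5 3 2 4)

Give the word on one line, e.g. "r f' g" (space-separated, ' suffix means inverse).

  after g: (1 3 2 5)
  after r': (1 5 3 2 4)

g r'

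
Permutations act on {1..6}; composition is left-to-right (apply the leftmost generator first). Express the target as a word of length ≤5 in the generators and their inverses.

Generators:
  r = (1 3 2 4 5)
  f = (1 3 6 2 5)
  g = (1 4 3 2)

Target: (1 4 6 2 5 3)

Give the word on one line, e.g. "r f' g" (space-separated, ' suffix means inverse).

g' r f

  after g': (1 2 3 4)
  after r: (1 4 3 5)
  after f: (1 4 6 2 5 3)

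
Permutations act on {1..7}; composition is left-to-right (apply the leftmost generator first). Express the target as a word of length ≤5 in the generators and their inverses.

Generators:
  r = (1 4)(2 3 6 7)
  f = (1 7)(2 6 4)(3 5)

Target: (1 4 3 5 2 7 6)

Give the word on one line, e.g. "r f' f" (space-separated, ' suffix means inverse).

f r f f

  after f: (1 7)(2 6 4)(3 5)
  after r: (1 2 7 4 3 5 6)
  after f: (1 6 7 2)(4 5)
  after f: (1 4 3 5 2 7 6)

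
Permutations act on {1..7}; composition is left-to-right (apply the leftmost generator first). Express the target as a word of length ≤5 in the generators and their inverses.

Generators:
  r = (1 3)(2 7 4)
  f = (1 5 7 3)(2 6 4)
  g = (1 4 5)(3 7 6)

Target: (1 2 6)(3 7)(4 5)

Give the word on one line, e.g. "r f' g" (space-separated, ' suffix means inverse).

  after g': (1 5 4)(3 6 7)
  after f: (1 7)(2 6 3 4 5)
  after r': (1 2 6)(3 7)(4 5)

g' f r'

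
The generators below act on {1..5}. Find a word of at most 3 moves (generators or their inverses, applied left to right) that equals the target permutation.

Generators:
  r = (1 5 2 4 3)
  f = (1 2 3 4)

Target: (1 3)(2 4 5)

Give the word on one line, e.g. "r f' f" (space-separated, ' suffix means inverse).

r' r' f'

  after r': (1 3 4 2 5)
  after r': (1 4 5 3 2)
  after f': (1 3)(2 4 5)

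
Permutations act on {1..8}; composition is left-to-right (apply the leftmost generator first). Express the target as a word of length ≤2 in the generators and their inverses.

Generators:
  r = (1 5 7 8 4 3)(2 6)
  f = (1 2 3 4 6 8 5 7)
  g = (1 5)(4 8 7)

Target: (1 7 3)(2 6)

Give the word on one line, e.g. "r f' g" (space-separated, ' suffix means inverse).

g r

  after g: (1 5)(4 8 7)
  after r: (1 7 3)(2 6)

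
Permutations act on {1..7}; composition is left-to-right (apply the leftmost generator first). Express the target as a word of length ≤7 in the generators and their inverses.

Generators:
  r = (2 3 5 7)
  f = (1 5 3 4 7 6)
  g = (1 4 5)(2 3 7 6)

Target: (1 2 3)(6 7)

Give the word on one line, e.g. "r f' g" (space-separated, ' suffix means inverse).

  after r: (2 3 5 7)
  after r: (2 5)(3 7)
  after g': (1 5 6 7 2 4)
  after f: (1 3 4 5)(2 7)
  after g': (1 2 3)(6 7)

r r g' f g'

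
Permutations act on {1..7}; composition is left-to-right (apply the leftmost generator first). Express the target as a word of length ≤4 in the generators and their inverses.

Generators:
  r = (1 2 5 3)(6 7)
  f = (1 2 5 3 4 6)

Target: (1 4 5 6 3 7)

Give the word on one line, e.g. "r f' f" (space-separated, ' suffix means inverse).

  after f: (1 2 5 3 4 6)
  after f: (1 5 4)(2 3 6)
  after r: (1 3 7 6 5 4 2)
  after f: (1 4 5 6 3 7)

f f r f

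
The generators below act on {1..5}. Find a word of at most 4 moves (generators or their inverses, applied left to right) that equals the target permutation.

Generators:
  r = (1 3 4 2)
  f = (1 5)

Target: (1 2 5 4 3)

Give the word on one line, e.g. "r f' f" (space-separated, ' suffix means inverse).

r f' r r

  after r: (1 3 4 2)
  after f': (1 3 4 2 5)
  after r: (1 4)(2 5 3)
  after r: (1 2 5 4 3)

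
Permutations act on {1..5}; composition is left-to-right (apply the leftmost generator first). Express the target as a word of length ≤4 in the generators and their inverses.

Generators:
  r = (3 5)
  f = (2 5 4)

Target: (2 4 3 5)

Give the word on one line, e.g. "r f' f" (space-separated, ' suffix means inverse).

  after f': (2 4 5)
  after r: (2 4 3 5)

f' r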